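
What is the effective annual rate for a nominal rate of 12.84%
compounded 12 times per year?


Formula: EAR = (1 + r/m)^m - 1
Period rate: r/m = 0.1284 / 12 = 0.0107
Compounding: (1 + 0.0107)^12 = 1.136232
EAR = 1.136232 - 1 = 0.136232

0.136232


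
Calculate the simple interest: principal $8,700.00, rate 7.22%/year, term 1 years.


Formula: I = P * r * t
Substituting: I = $8,700.00 * 0.0722 * 1
Step: I = $8,700.00 * 0.0722
I = $628.14

$628.14


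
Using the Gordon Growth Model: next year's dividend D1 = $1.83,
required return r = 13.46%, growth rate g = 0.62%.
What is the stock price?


Formula: P = D1 / (r - g)
Spread: r - g = 0.1346 - 0.0062 = 0.1284
Substituting: P = $1.83 / 0.1284
P = $14.25

$14.25


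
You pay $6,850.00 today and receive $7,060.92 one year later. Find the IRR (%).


Formula: IRR = C1/C0 - 1
Substituting: IRR = $7,060.92 / $6,850.00 - 1
Ratio: 1.030791 - 1 = 0.030791
IRR = 3.0791%

3.0791%


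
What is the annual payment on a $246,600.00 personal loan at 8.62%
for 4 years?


Formula: PMT = PV * r / (1 - (1+r)^(-n))
Denominator: 1 - (1 + 0.0862)^(-4) = 0.281609
Numerator: $246,600.00 * 0.0862 = 21256.92
PMT = 21256.92 / 0.281609 = $75,483.78

$75,483.78


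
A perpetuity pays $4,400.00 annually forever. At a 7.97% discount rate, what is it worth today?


Formula: PV = C / r
Substituting: PV = $4,400.00 / 0.0797
PV = $55,207.03

$55,207.03


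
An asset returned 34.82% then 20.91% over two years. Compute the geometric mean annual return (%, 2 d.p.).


Formula: Geometric mean = ((1+r1)*(1+r2))^(1/2) - 1
Product: (1 + 0.3482) * (1 + 0.2091) = 1.3482 * 1.2091 = 1.630109
Square root: 1.630109^0.5 = 1.276757
Geometric mean = 1.276757 - 1 = 0.276757
As percentage: 27.68%

27.68%


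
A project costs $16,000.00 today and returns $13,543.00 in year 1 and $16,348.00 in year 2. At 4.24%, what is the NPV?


Formula: NPV = C0 + C1/(1+r) + C2/(1+r)^2
Discount C1: $13,543.00 / (1 + 0.0424) = $12,992.13
Discount C2: $16,348.00 / (1 + 0.0424)^2 = $15,045.13
NPV = -$16,000.00 + $12,992.13 + $15,045.13 = $12,037.26

$12,037.26


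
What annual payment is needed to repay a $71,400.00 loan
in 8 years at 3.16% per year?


Formula: PMT = PV * r / (1 - (1+r)^(-n))
Denominator: 1 - (1 + 0.0316)^(-8) = 0.220333
Numerator: $71,400.00 * 0.0316 = 2256.24
PMT = 2256.24 / 0.220333 = $10,240.15

$10,240.15


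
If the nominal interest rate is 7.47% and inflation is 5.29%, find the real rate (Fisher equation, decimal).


Formula: (1 + r_real) = (1 + r_nom) / (1 + inflation)
Substituting: (1 + r_real) = 1.0747 / 1.0529
(1 + r_real) = 1.020705
r_real = 1.020705 - 1 = 0.020705

0.020705


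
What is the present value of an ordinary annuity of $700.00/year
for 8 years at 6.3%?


Formula: PV = PMT * (1 - (1+r)^(-n)) / r
Discount factor: (1 + 0.063)^(-8) = 0.613386
Bracket: 1 - 0.613386 = 0.386614
PV = $700.00 * 0.386614 / 0.063 = $4,295.71

$4,295.71


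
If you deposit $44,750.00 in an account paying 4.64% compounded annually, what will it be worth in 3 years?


Formula: FV = P * (1 + r)^n
Substituting: FV = $44,750.00 * (1 + 0.0464)^3
Growth factor: (1.0464)^3 = 1.145759
FV = $44,750.00 * 1.145759 = $51,272.71

$51,272.71


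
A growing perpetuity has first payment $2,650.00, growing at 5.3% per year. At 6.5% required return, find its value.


Formula: PV = C / (r - g)
Spread: r - g = 0.065 - 0.053 = 0.012
Substituting: PV = $2,650.00 / 0.012
PV = $220,833.33

$220,833.33


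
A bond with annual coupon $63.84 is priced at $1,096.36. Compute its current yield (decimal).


Formula: Current yield = annual coupon / price
Substituting: CY = $63.84 / $1,096.36
CY = 0.058229

0.058229


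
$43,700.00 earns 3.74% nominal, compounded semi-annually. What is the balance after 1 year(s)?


Formula: FV = P * (1 + r/m)^(m*t)
Period rate: r/m = 0.0374 / 2 = 0.0187
Total periods: m*t = 2 * 1 = 2
Growth factor: (1 + 0.0187)^2 = 1.03775
FV = $43,700.00 * 1.03775 = $45,349.66

$45,349.66


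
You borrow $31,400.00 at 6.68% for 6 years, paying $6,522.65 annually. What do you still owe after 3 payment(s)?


Formula: Balance = PV*(1+r)^k - PMT*((1+r)^k - 1)/r
Growth: (1 + 0.0668)^3 = 1.214085
Accumulated factor: ((1+r)^k - 1)/r = 3.204862
Balance = $31,400.00 * 1.214085 - $6,522.65 * 3.204862
Balance = $17,218.07

$17,218.07


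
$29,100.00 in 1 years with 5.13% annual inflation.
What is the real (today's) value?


Formula: Real value = nominal / (1 + inflation)^years
Price level: (1 + 0.0513)^1 = 1.0513
Real value = $29,100.00 / 1.0513 = $27,680.02

$27,680.02


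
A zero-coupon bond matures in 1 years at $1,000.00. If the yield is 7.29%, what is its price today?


Formula: Price = FV / (1 + r)^n
Substituting: Price = $1,000.00 / (1 + 0.0729)^1
Discount factor: (1.0729)^1 = 1.0729
Price = $1,000.00 / 1.0729 = $932.05

$932.05


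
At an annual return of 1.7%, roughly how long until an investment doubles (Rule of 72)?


Formula: Years ≈ 72 / r
Substituting: Years ≈ 72 / 1.7
Years ≈ 42.4

42.4 years


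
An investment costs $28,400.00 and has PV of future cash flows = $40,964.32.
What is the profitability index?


Formula: PI = PV(cash flows) / initial investment
Substituting: PI = $40,964.32 / $28,400.00
PI = 1.4424

1.4424


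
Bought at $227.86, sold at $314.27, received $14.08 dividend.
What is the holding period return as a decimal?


Formula: HPR = (P1 - P0 + D) / P0
Gain: $314.27 - $227.86 + $14.08 = $100.49
HPR = $100.49 / $227.86 = 0.441

0.441


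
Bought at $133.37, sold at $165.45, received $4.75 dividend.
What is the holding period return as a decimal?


Formula: HPR = (P1 - P0 + D) / P0
Gain: $165.45 - $133.37 + $4.75 = $36.83
HPR = $36.83 / $133.37 = 0.2761

0.2761


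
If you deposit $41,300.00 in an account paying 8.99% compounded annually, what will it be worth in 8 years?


Formula: FV = P * (1 + r)^n
Substituting: FV = $41,300.00 * (1 + 0.0899)^8
Growth factor: (1.0899)^8 = 1.991101
FV = $41,300.00 * 1.991101 = $82,232.46

$82,232.46


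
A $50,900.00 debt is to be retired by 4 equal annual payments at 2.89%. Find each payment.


Formula: PMT = PV * r / (1 - (1+r)^(-n))
Denominator: 1 - (1 + 0.0289)^(-4) = 0.107707
Numerator: $50,900.00 * 0.0289 = 1471.01
PMT = 1471.01 / 0.107707 = $13,657.47

$13,657.47


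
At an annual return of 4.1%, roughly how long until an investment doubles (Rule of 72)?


Formula: Years ≈ 72 / r
Substituting: Years ≈ 72 / 4.1
Years ≈ 17.6

17.6 years


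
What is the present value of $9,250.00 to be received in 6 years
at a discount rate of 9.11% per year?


Formula: PV = FV / (1 + r)^n
Substituting: PV = $9,250.00 / (1 + 0.0911)^6
Discount factor: (1.0911)^6 = 1.687281
PV = $9,250.00 / 1.687281 = $5,482.19

$5,482.19


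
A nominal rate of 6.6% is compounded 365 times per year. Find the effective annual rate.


Formula: EAR = (1 + r/m)^m - 1
Period rate: r/m = 0.066 / 365 = 0.000181
Compounding: (1 + 0.000181)^365 = 1.06822
EAR = 1.06822 - 1 = 0.06822

0.06822


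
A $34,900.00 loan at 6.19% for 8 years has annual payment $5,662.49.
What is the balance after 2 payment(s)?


Formula: Balance = PV*(1+r)^k - PMT*((1+r)^k - 1)/r
Growth: (1 + 0.0619)^2 = 1.127632
Accumulated factor: ((1+r)^k - 1)/r = 2.0619
Balance = $34,900.00 * 1.127632 - $5,662.49 * 2.0619
Balance = $27,678.86

$27,678.86


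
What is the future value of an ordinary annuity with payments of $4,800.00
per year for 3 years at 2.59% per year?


Formula: FV = PMT * ((1+r)^n - 1) / r
Growth factor: (1 + 0.0259)^3 = 1.07973
Numerator: 1.07973 - 1 = 0.07973
FV = $4,800.00 * 0.07973 / 0.0259 = $14,776.18

$14,776.18


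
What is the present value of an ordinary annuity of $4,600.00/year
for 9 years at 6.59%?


Formula: PV = PMT * (1 - (1+r)^(-n)) / r
Discount factor: (1 + 0.0659)^(-9) = 0.563056
Bracket: 1 - 0.563056 = 0.436944
PV = $4,600.00 * 0.436944 / 0.0659 = $30,499.86

$30,499.86


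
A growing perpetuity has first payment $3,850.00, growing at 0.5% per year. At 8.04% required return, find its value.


Formula: PV = C / (r - g)
Spread: r - g = 0.0804 - 0.005 = 0.0754
Substituting: PV = $3,850.00 / 0.0754
PV = $51,061.01

$51,061.01


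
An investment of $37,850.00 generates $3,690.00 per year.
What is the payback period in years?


Formula: Payback = investment / annual cash flow
Substituting: Payback = $37,850.00 / $3,690.00
Payback = 10.2575 years

10.2575 years


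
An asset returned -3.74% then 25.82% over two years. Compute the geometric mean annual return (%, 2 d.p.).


Formula: Geometric mean = ((1+r1)*(1+r2))^(1/2) - 1
Product: (1 + -0.0374) * (1 + 0.2582) = 0.9626 * 1.2582 = 1.211143
Square root: 1.211143^0.5 = 1.10052
Geometric mean = 1.10052 - 1 = 0.10052
As percentage: 10.05%

10.05%


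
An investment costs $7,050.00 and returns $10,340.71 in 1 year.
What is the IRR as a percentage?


Formula: IRR = C1/C0 - 1
Substituting: IRR = $10,340.71 / $7,050.00 - 1
Ratio: 1.466767 - 1 = 0.466767
IRR = 46.6767%

46.6767%


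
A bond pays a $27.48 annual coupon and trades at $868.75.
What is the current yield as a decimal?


Formula: Current yield = annual coupon / price
Substituting: CY = $27.48 / $868.75
CY = 0.031632

0.031632


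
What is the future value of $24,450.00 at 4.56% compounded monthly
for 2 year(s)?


Formula: FV = P * (1 + r/m)^(m*t)
Period rate: r/m = 0.0456 / 12 = 0.0038
Total periods: m*t = 12 * 2 = 24
Growth factor: (1 + 0.0038)^24 = 1.095299
FV = $24,450.00 * 1.095299 = $26,780.05

$26,780.05


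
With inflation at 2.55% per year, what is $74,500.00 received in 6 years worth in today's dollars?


Formula: Real value = nominal / (1 + inflation)^years
Price level: (1 + 0.0255)^6 = 1.163092
Real value = $74,500.00 / 1.163092 = $64,053.41

$64,053.41


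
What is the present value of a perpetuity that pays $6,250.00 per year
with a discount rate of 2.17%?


Formula: PV = C / r
Substituting: PV = $6,250.00 / 0.0217
PV = $288,018.43

$288,018.43


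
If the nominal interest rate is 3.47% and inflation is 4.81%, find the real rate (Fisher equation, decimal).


Formula: (1 + r_real) = (1 + r_nom) / (1 + inflation)
Substituting: (1 + r_real) = 1.0347 / 1.0481
(1 + r_real) = 0.987215
r_real = 0.987215 - 1 = -0.012785

-0.012785


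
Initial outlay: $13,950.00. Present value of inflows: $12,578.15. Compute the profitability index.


Formula: PI = PV(cash flows) / initial investment
Substituting: PI = $12,578.15 / $13,950.00
PI = 0.9017

0.9017


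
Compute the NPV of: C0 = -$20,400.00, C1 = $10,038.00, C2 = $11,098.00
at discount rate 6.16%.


Formula: NPV = C0 + C1/(1+r) + C2/(1+r)^2
Discount C1: $10,038.00 / (1 + 0.0616) = $9,455.54
Discount C2: $11,098.00 / (1 + 0.0616)^2 = $9,847.43
NPV = -$20,400.00 + $9,455.54 + $9,847.43 = -$1,097.03

-$1,097.03


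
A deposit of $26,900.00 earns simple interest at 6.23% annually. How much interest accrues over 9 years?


Formula: I = P * r * t
Substituting: I = $26,900.00 * 0.0623 * 9
Step: I = $26,900.00 * 0.5607
I = $15,082.83

$15,082.83


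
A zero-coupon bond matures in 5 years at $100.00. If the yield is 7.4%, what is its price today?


Formula: Price = FV / (1 + r)^n
Substituting: Price = $100.00 / (1 + 0.074)^5
Discount factor: (1.074)^5 = 1.428964
Price = $100.00 / 1.428964 = $69.98

$69.98


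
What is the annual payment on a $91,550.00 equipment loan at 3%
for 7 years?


Formula: PMT = PV * r / (1 - (1+r)^(-n))
Denominator: 1 - (1 + 0.03)^(-7) = 0.186908
Numerator: $91,550.00 * 0.03 = 2746.5
PMT = 2746.5 / 0.186908 = $14,694.36

$14,694.36


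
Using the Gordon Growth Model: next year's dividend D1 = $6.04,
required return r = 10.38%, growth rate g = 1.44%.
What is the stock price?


Formula: P = D1 / (r - g)
Spread: r - g = 0.1038 - 0.0144 = 0.0894
Substituting: P = $6.04 / 0.0894
P = $67.56

$67.56


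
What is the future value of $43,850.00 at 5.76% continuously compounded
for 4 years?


Formula: FV = P * e^(r*t)
Exponent: r*t = 0.0576 * 4 = 0.2304
e^(0.2304) = 1.259104
FV = $43,850.00 * 1.259104 = $55,211.69

$55,211.69


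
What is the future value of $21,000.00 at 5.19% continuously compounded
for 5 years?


Formula: FV = P * e^(r*t)
Exponent: r*t = 0.0519 * 5 = 0.2595
e^(0.2595) = 1.296282
FV = $21,000.00 * 1.296282 = $27,221.92

$27,221.92


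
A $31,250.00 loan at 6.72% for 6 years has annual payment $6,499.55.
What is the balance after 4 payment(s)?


Formula: Balance = PV*(1+r)^k - PMT*((1+r)^k - 1)/r
Growth: (1 + 0.0672)^4 = 1.297129
Accumulated factor: ((1+r)^k - 1)/r = 4.421567
Balance = $31,250.00 * 1.297129 - $6,499.55 * 4.421567
Balance = $11,797.10

$11,797.10


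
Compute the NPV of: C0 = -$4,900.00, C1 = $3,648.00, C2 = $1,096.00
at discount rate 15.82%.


Formula: NPV = C0 + C1/(1+r) + C2/(1+r)^2
Discount C1: $3,648.00 / (1 + 0.1582) = $3,149.72
Discount C2: $1,096.00 / (1 + 0.1582)^2 = $817.04
NPV = -$4,900.00 + $3,149.72 + $817.04 = -$933.24

-$933.24


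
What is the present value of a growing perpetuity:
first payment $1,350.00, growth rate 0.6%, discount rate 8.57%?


Formula: PV = C / (r - g)
Spread: r - g = 0.0857 - 0.006 = 0.0797
Substituting: PV = $1,350.00 / 0.0797
PV = $16,938.52

$16,938.52


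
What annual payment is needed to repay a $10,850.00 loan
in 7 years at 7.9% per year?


Formula: PMT = PV * r / (1 - (1+r)^(-n))
Denominator: 1 - (1 + 0.079)^(-7) = 0.412714
Numerator: $10,850.00 * 0.079 = 857.15
PMT = 857.15 / 0.412714 = $2,076.86

$2,076.86


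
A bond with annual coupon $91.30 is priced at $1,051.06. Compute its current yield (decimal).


Formula: Current yield = annual coupon / price
Substituting: CY = $91.30 / $1,051.06
CY = 0.086865

0.086865


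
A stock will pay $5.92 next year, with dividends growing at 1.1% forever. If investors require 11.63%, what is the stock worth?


Formula: P = D1 / (r - g)
Spread: r - g = 0.1163 - 0.011 = 0.1053
Substituting: P = $5.92 / 0.1053
P = $56.22

$56.22


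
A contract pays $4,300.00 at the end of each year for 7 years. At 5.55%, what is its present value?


Formula: PV = PMT * (1 - (1+r)^(-n)) / r
Discount factor: (1 + 0.0555)^(-7) = 0.685161
Bracket: 1 - 0.685161 = 0.314839
PV = $4,300.00 * 0.314839 / 0.0555 = $24,392.97

$24,392.97


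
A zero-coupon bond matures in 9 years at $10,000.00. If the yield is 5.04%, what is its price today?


Formula: Price = FV / (1 + r)^n
Substituting: Price = $10,000.00 / (1 + 0.0504)^9
Discount factor: (1.0504)^9 = 1.556655
Price = $10,000.00 / 1.556655 = $6,424.03

$6,424.03


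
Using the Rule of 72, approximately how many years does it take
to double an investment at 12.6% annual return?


Formula: Years ≈ 72 / r
Substituting: Years ≈ 72 / 12.6
Years ≈ 5.7

5.7 years


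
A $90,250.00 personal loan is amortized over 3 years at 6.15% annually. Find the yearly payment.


Formula: PMT = PV * r / (1 - (1+r)^(-n))
Denominator: 1 - (1 + 0.0615)^(-3) = 0.163935
Numerator: $90,250.00 * 0.0615 = 5550.375
PMT = 5550.375 / 0.163935 = $33,857.15

$33,857.15


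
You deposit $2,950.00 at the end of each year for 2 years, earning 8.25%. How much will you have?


Formula: FV = PMT * ((1+r)^n - 1) / r
Growth factor: (1 + 0.0825)^2 = 1.171806
Numerator: 1.171806 - 1 = 0.171806
FV = $2,950.00 * 0.171806 / 0.0825 = $6,143.38

$6,143.38


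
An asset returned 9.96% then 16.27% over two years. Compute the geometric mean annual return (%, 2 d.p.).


Formula: Geometric mean = ((1+r1)*(1+r2))^(1/2) - 1
Product: (1 + 0.0996) * (1 + 0.1627) = 1.0996 * 1.1627 = 1.278505
Square root: 1.278505^0.5 = 1.13071
Geometric mean = 1.13071 - 1 = 0.13071
As percentage: 13.07%

13.07%


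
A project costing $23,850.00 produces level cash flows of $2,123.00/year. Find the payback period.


Formula: Payback = investment / annual cash flow
Substituting: Payback = $23,850.00 / $2,123.00
Payback = 11.2341 years

11.2341 years


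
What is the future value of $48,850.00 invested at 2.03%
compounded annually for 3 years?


Formula: FV = P * (1 + r)^n
Substituting: FV = $48,850.00 * (1 + 0.0203)^3
Growth factor: (1.0203)^3 = 1.062145
FV = $48,850.00 * 1.062145 = $51,885.77

$51,885.77


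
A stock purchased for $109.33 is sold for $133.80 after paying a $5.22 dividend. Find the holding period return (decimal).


Formula: HPR = (P1 - P0 + D) / P0
Gain: $133.80 - $109.33 + $5.22 = $29.69
HPR = $29.69 / $109.33 = 0.2716

0.2716


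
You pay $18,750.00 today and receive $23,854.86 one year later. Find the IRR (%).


Formula: IRR = C1/C0 - 1
Substituting: IRR = $23,854.86 / $18,750.00 - 1
Ratio: 1.272259 - 1 = 0.272259
IRR = 27.2259%

27.2259%


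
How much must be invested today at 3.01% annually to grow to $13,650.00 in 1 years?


Formula: PV = FV / (1 + r)^n
Substituting: PV = $13,650.00 / (1 + 0.0301)^1
Discount factor: (1.0301)^1 = 1.0301
PV = $13,650.00 / 1.0301 = $13,251.14

$13,251.14


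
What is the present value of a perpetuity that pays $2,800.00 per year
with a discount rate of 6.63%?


Formula: PV = C / r
Substituting: PV = $2,800.00 / 0.0663
PV = $42,232.28

$42,232.28


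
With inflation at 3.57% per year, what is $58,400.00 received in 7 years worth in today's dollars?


Formula: Real value = nominal / (1 + inflation)^years
Price level: (1 + 0.0357)^7 = 1.278315
Real value = $58,400.00 / 1.278315 = $45,685.15

$45,685.15


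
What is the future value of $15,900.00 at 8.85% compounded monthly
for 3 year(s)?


Formula: FV = P * (1 + r/m)^(m*t)
Period rate: r/m = 0.0885 / 12 = 0.007375
Total periods: m*t = 12 * 3 = 36
Growth factor: (1 + 0.007375)^36 = 1.302813
FV = $15,900.00 * 1.302813 = $20,714.73

$20,714.73


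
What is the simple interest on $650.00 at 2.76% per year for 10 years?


Formula: I = P * r * t
Substituting: I = $650.00 * 0.0276 * 10
Step: I = $650.00 * 0.276
I = $179.40

$179.40


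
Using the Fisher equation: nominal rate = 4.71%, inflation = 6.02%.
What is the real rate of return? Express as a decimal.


Formula: (1 + r_real) = (1 + r_nom) / (1 + inflation)
Substituting: (1 + r_real) = 1.0471 / 1.0602
(1 + r_real) = 0.987644
r_real = 0.987644 - 1 = -0.012356

-0.012356


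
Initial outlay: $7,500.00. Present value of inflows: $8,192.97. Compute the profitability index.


Formula: PI = PV(cash flows) / initial investment
Substituting: PI = $8,192.97 / $7,500.00
PI = 1.0924

1.0924


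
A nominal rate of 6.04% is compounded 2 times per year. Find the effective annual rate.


Formula: EAR = (1 + r/m)^m - 1
Period rate: r/m = 0.0604 / 2 = 0.0302
Compounding: (1 + 0.0302)^2 = 1.061312
EAR = 1.061312 - 1 = 0.061312

0.061312


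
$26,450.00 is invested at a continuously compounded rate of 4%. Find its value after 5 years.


Formula: FV = P * e^(r*t)
Exponent: r*t = 0.04 * 5 = 0.2
e^(0.2) = 1.221403
FV = $26,450.00 * 1.221403 = $32,306.10

$32,306.10


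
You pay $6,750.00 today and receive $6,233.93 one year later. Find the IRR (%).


Formula: IRR = C1/C0 - 1
Substituting: IRR = $6,233.93 / $6,750.00 - 1
Ratio: 0.923545 - 1 = -0.076455
IRR = -7.6455%

-7.6455%


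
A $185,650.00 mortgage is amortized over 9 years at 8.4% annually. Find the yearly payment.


Formula: PMT = PV * r / (1 - (1+r)^(-n))
Denominator: 1 - (1 + 0.084)^(-9) = 0.516121
Numerator: $185,650.00 * 0.084 = 15594.6
PMT = 15594.6 / 0.516121 = $30,214.99

$30,214.99


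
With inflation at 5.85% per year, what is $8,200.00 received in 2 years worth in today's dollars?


Formula: Real value = nominal / (1 + inflation)^years
Price level: (1 + 0.0585)^2 = 1.120422
Real value = $8,200.00 / 1.120422 = $7,318.67

$7,318.67


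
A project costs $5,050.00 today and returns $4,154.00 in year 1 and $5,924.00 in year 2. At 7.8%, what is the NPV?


Formula: NPV = C0 + C1/(1+r) + C2/(1+r)^2
Discount C1: $4,154.00 / (1 + 0.078) = $3,853.43
Discount C2: $5,924.00 / (1 + 0.078)^2 = $5,097.74
NPV = -$5,050.00 + $3,853.43 + $5,097.74 = $3,901.17

$3,901.17


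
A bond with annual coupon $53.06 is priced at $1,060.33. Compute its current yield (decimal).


Formula: Current yield = annual coupon / price
Substituting: CY = $53.06 / $1,060.33
CY = 0.050041

0.050041


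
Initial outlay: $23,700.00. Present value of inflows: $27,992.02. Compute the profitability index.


Formula: PI = PV(cash flows) / initial investment
Substituting: PI = $27,992.02 / $23,700.00
PI = 1.1811

1.1811


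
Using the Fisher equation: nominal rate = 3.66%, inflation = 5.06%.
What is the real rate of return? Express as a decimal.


Formula: (1 + r_real) = (1 + r_nom) / (1 + inflation)
Substituting: (1 + r_real) = 1.0366 / 1.0506
(1 + r_real) = 0.986674
r_real = 0.986674 - 1 = -0.013326

-0.013326


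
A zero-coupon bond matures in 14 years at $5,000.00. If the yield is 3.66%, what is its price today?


Formula: Price = FV / (1 + r)^n
Substituting: Price = $5,000.00 / (1 + 0.0366)^14
Discount factor: (1.0366)^14 = 1.654081
Price = $5,000.00 / 1.654081 = $3,022.83

$3,022.83


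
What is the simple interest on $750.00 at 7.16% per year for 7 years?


Formula: I = P * r * t
Substituting: I = $750.00 * 0.0716 * 7
Step: I = $750.00 * 0.5012
I = $375.90

$375.90


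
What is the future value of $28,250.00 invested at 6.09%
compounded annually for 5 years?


Formula: FV = P * (1 + r)^n
Substituting: FV = $28,250.00 * (1 + 0.0609)^5
Growth factor: (1.0609)^5 = 1.343916
FV = $28,250.00 * 1.343916 = $37,965.64

$37,965.64


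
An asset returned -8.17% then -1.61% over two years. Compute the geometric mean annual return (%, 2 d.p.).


Formula: Geometric mean = ((1+r1)*(1+r2))^(1/2) - 1
Product: (1 + -0.0817) * (1 + -0.0161) = 0.9183 * 0.9839 = 0.903515
Square root: 0.903515^0.5 = 0.950534
Geometric mean = 0.950534 - 1 = -0.049466
As percentage: -4.95%

-4.95%


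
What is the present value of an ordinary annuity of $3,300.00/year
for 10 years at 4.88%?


Formula: PV = PMT * (1 - (1+r)^(-n)) / r
Discount factor: (1 + 0.0488)^(-10) = 0.620974
Bracket: 1 - 0.620974 = 0.379026
PV = $3,300.00 * 0.379026 / 0.0488 = $25,630.88

$25,630.88


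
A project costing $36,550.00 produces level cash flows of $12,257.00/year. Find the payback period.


Formula: Payback = investment / annual cash flow
Substituting: Payback = $36,550.00 / $12,257.00
Payback = 2.982 years

2.982 years


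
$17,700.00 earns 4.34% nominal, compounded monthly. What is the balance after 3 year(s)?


Formula: FV = P * (1 + r/m)^(m*t)
Period rate: r/m = 0.0434 / 12 = 0.003617
Total periods: m*t = 12 * 3 = 36
Growth factor: (1 + 0.003617)^36 = 1.138789
FV = $17,700.00 * 1.138789 = $20,156.56

$20,156.56


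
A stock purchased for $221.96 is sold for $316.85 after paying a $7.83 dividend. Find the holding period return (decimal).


Formula: HPR = (P1 - P0 + D) / P0
Gain: $316.85 - $221.96 + $7.83 = $102.72
HPR = $102.72 / $221.96 = 0.4628

0.4628


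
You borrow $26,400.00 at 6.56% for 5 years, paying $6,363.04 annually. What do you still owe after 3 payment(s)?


Formula: Balance = PV*(1+r)^k - PMT*((1+r)^k - 1)/r
Growth: (1 + 0.0656)^3 = 1.209992
Accumulated factor: ((1+r)^k - 1)/r = 3.201103
Balance = $26,400.00 * 1.209992 - $6,363.04 * 3.201103
Balance = $11,575.05

$11,575.05


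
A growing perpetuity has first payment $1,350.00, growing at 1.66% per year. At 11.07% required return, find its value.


Formula: PV = C / (r - g)
Spread: r - g = 0.1107 - 0.0166 = 0.0941
Substituting: PV = $1,350.00 / 0.0941
PV = $14,346.44

$14,346.44


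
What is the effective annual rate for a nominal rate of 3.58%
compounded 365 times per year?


Formula: EAR = (1 + r/m)^m - 1
Period rate: r/m = 0.0358 / 365 = 9.8e-05
Compounding: (1 + 9.8e-05)^365 = 1.036447
EAR = 1.036447 - 1 = 0.036447

0.036447


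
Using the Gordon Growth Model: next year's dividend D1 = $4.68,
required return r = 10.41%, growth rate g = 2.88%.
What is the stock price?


Formula: P = D1 / (r - g)
Spread: r - g = 0.1041 - 0.0288 = 0.0753
Substituting: P = $4.68 / 0.0753
P = $62.15

$62.15


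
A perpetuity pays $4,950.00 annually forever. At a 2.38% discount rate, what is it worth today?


Formula: PV = C / r
Substituting: PV = $4,950.00 / 0.0238
PV = $207,983.19

$207,983.19


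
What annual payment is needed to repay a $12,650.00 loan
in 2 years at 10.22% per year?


Formula: PMT = PV * r / (1 - (1+r)^(-n))
Denominator: 1 - (1 + 0.1022)^(-2) = 0.17685
Numerator: $12,650.00 * 0.1022 = 1292.83
PMT = 1292.83 / 0.17685 = $7,310.34

$7,310.34


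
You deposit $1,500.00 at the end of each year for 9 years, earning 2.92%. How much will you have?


Formula: FV = PMT * ((1+r)^n - 1) / r
Growth factor: (1 + 0.0292)^9 = 1.295681
Numerator: 1.295681 - 1 = 0.295681
FV = $1,500.00 * 0.295681 / 0.0292 = $15,189.08

$15,189.08


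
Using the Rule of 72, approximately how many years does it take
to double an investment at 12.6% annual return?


Formula: Years ≈ 72 / r
Substituting: Years ≈ 72 / 12.6
Years ≈ 5.7

5.7 years


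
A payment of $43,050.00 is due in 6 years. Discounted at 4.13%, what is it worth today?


Formula: PV = FV / (1 + r)^n
Substituting: PV = $43,050.00 / (1 + 0.0413)^6
Discount factor: (1.0413)^6 = 1.274839
PV = $43,050.00 / 1.274839 = $33,768.98

$33,768.98


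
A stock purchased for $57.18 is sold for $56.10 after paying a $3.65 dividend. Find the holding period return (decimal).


Formula: HPR = (P1 - P0 + D) / P0
Gain: $56.10 - $57.18 + $3.65 = $2.57
HPR = $2.57 / $57.18 = 0.0449

0.0449


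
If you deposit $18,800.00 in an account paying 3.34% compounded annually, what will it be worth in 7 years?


Formula: FV = P * (1 + r)^n
Substituting: FV = $18,800.00 * (1 + 0.0334)^7
Growth factor: (1.0334)^7 = 1.258575
FV = $18,800.00 * 1.258575 = $23,661.22

$23,661.22


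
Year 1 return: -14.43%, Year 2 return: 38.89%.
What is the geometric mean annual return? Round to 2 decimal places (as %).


Formula: Geometric mean = ((1+r1)*(1+r2))^(1/2) - 1
Product: (1 + -0.1443) * (1 + 0.3889) = 0.8557 * 1.3889 = 1.188482
Square root: 1.188482^0.5 = 1.090175
Geometric mean = 1.090175 - 1 = 0.090175
As percentage: 9.02%

9.02%


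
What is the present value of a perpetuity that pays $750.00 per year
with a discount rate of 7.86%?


Formula: PV = C / r
Substituting: PV = $750.00 / 0.0786
PV = $9,541.98

$9,541.98


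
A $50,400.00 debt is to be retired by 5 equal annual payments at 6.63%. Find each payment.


Formula: PMT = PV * r / (1 - (1+r)^(-n))
Denominator: 1 - (1 + 0.0663)^(-5) = 0.274558
Numerator: $50,400.00 * 0.0663 = 3341.52
PMT = 3341.52 / 0.274558 = $12,170.56

$12,170.56


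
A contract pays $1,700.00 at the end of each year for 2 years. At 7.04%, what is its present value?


Formula: PV = PMT * (1 - (1+r)^(-n)) / r
Discount factor: (1 + 0.0704)^(-2) = 0.872786
Bracket: 1 - 0.872786 = 0.127214
PV = $1,700.00 * 0.127214 / 0.0704 = $3,071.93

$3,071.93


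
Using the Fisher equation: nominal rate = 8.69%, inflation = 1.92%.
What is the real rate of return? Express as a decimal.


Formula: (1 + r_real) = (1 + r_nom) / (1 + inflation)
Substituting: (1 + r_real) = 1.0869 / 1.0192
(1 + r_real) = 1.066425
r_real = 1.066425 - 1 = 0.066425

0.066425


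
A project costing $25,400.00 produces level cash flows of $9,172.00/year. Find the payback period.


Formula: Payback = investment / annual cash flow
Substituting: Payback = $25,400.00 / $9,172.00
Payback = 2.7693 years

2.7693 years


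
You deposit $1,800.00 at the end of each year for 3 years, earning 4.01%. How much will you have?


Formula: FV = PMT * ((1+r)^n - 1) / r
Growth factor: (1 + 0.0401)^3 = 1.125189
Numerator: 1.125189 - 1 = 0.125189
FV = $1,800.00 * 0.125189 / 0.0401 = $5,619.43

$5,619.43


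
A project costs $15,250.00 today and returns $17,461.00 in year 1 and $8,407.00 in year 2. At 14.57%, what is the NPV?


Formula: NPV = C0 + C1/(1+r) + C2/(1+r)^2
Discount C1: $17,461.00 / (1 + 0.1457) = $15,240.46
Discount C2: $8,407.00 / (1 + 0.1457)^2 = $6,404.71
NPV = -$15,250.00 + $15,240.46 + $6,404.71 = $6,395.17

$6,395.17


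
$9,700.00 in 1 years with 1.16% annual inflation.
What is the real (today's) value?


Formula: Real value = nominal / (1 + inflation)^years
Price level: (1 + 0.0116)^1 = 1.0116
Real value = $9,700.00 / 1.0116 = $9,588.77

$9,588.77


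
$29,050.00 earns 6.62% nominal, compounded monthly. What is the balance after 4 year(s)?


Formula: FV = P * (1 + r/m)^(m*t)
Period rate: r/m = 0.0662 / 12 = 0.005517
Total periods: m*t = 12 * 4 = 48
Growth factor: (1 + 0.005517)^48 = 1.302222
FV = $29,050.00 * 1.302222 = $37,829.56

$37,829.56


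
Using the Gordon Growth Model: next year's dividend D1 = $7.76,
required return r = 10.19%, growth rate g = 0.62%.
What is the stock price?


Formula: P = D1 / (r - g)
Spread: r - g = 0.1019 - 0.0062 = 0.0957
Substituting: P = $7.76 / 0.0957
P = $81.09

$81.09


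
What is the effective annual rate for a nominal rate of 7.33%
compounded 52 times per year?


Formula: EAR = (1 + r/m)^m - 1
Period rate: r/m = 0.0733 / 52 = 0.00141
Compounding: (1 + 0.00141)^52 = 1.075998
EAR = 1.075998 - 1 = 0.075998

0.075998


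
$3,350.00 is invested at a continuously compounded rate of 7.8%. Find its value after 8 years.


Formula: FV = P * e^(r*t)
Exponent: r*t = 0.078 * 8 = 0.624
e^(0.624) = 1.866379
FV = $3,350.00 * 1.866379 = $6,252.37

$6,252.37


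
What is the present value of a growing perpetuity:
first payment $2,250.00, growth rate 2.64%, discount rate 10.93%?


Formula: PV = C / (r - g)
Spread: r - g = 0.1093 - 0.0264 = 0.0829
Substituting: PV = $2,250.00 / 0.0829
PV = $27,141.13

$27,141.13


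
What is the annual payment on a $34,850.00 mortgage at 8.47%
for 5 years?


Formula: PMT = PV * r / (1 - (1+r)^(-n))
Denominator: 1 - (1 + 0.0847)^(-5) = 0.334034
Numerator: $34,850.00 * 0.0847 = 2951.795
PMT = 2951.795 / 0.334034 = $8,836.80

$8,836.80


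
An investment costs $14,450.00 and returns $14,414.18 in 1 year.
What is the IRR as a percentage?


Formula: IRR = C1/C0 - 1
Substituting: IRR = $14,414.18 / $14,450.00 - 1
Ratio: 0.997521 - 1 = -0.002479
IRR = -0.2479%

-0.2479%


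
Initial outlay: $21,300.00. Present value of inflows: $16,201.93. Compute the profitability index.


Formula: PI = PV(cash flows) / initial investment
Substituting: PI = $16,201.93 / $21,300.00
PI = 0.7607

0.7607


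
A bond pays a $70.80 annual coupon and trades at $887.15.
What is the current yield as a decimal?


Formula: Current yield = annual coupon / price
Substituting: CY = $70.80 / $887.15
CY = 0.079806

0.079806


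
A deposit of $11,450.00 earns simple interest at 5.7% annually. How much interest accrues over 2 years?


Formula: I = P * r * t
Substituting: I = $11,450.00 * 0.057 * 2
Step: I = $11,450.00 * 0.114
I = $1,305.30

$1,305.30


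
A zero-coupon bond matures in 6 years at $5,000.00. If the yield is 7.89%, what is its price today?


Formula: Price = FV / (1 + r)^n
Substituting: Price = $5,000.00 / (1 + 0.0789)^6
Discount factor: (1.0789)^6 = 1.577201
Price = $5,000.00 / 1.577201 = $3,170.17

$3,170.17


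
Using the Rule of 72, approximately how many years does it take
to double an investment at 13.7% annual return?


Formula: Years ≈ 72 / r
Substituting: Years ≈ 72 / 13.7
Years ≈ 5.3

5.3 years


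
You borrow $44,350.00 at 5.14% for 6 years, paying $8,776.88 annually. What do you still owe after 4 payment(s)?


Formula: Balance = PV*(1+r)^k - PMT*((1+r)^k - 1)/r
Growth: (1 + 0.0514)^4 = 1.222002
Accumulated factor: ((1+r)^k - 1)/r = 4.319104
Balance = $44,350.00 * 1.222002 - $8,776.88 * 4.319104
Balance = $16,287.53

$16,287.53


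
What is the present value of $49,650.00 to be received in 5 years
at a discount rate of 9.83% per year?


Formula: PV = FV / (1 + r)^n
Substituting: PV = $49,650.00 / (1 + 0.0983)^5
Discount factor: (1.0983)^5 = 1.598104
PV = $49,650.00 / 1.598104 = $31,068.07

$31,068.07


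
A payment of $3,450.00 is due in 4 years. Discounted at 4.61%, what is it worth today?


Formula: PV = FV / (1 + r)^n
Substituting: PV = $3,450.00 / (1 + 0.0461)^4
Discount factor: (1.0461)^4 = 1.197548
PV = $3,450.00 / 1.197548 = $2,880.89

$2,880.89


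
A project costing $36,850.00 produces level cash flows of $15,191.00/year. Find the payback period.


Formula: Payback = investment / annual cash flow
Substituting: Payback = $36,850.00 / $15,191.00
Payback = 2.4258 years

2.4258 years


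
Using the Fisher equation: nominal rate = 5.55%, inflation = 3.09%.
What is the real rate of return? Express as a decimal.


Formula: (1 + r_real) = (1 + r_nom) / (1 + inflation)
Substituting: (1 + r_real) = 1.0555 / 1.0309
(1 + r_real) = 1.023863
r_real = 1.023863 - 1 = 0.023863

0.023863


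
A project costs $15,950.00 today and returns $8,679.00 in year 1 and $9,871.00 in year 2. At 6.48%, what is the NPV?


Formula: NPV = C0 + C1/(1+r) + C2/(1+r)^2
Discount C1: $8,679.00 / (1 + 0.0648) = $8,150.83
Discount C2: $9,871.00 / (1 + 0.0648)^2 = $8,706.13
NPV = -$15,950.00 + $8,150.83 + $8,706.13 = $906.95

$906.95


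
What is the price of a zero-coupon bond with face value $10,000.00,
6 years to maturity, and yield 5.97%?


Formula: Price = FV / (1 + r)^n
Substituting: Price = $10,000.00 / (1 + 0.0597)^6
Discount factor: (1.0597)^6 = 1.416112
Price = $10,000.00 / 1.416112 = $7,061.59

$7,061.59


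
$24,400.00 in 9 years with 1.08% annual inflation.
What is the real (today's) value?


Formula: Real value = nominal / (1 + inflation)^years
Price level: (1 + 0.0108)^9 = 1.101507
Real value = $24,400.00 / 1.101507 = $22,151.48

$22,151.48


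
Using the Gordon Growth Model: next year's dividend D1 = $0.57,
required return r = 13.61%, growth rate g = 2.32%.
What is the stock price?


Formula: P = D1 / (r - g)
Spread: r - g = 0.1361 - 0.0232 = 0.1129
Substituting: P = $0.57 / 0.1129
P = $5.05

$5.05


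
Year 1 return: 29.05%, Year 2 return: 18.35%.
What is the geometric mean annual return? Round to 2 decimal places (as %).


Formula: Geometric mean = ((1+r1)*(1+r2))^(1/2) - 1
Product: (1 + 0.2905) * (1 + 0.1835) = 1.2905 * 1.1835 = 1.527307
Square root: 1.527307^0.5 = 1.235843
Geometric mean = 1.235843 - 1 = 0.235843
As percentage: 23.58%

23.58%


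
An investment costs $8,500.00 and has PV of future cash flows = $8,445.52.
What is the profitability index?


Formula: PI = PV(cash flows) / initial investment
Substituting: PI = $8,445.52 / $8,500.00
PI = 0.9936

0.9936


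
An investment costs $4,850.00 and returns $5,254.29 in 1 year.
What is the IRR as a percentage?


Formula: IRR = C1/C0 - 1
Substituting: IRR = $5,254.29 / $4,850.00 - 1
Ratio: 1.083359 - 1 = 0.083359
IRR = 8.3359%

8.3359%


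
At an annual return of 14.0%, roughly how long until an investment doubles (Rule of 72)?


Formula: Years ≈ 72 / r
Substituting: Years ≈ 72 / 14.0
Years ≈ 5.1

5.1 years


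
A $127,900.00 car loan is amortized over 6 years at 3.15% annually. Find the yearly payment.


Formula: PMT = PV * r / (1 - (1+r)^(-n))
Denominator: 1 - (1 + 0.0315)^(-6) = 0.169796
Numerator: $127,900.00 * 0.0315 = 4028.85
PMT = 4028.85 / 0.169796 = $23,727.53

$23,727.53


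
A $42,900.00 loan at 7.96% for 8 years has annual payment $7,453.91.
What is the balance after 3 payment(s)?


Formula: Balance = PV*(1+r)^k - PMT*((1+r)^k - 1)/r
Growth: (1 + 0.0796)^3 = 1.258313
Accumulated factor: ((1+r)^k - 1)/r = 3.245136
Balance = $42,900.00 * 1.258313 - $7,453.91 * 3.245136
Balance = $29,792.67

$29,792.67


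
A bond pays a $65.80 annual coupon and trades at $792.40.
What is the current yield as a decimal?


Formula: Current yield = annual coupon / price
Substituting: CY = $65.80 / $792.40
CY = 0.083039

0.083039


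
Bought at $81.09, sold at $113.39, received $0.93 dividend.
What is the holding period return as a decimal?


Formula: HPR = (P1 - P0 + D) / P0
Gain: $113.39 - $81.09 + $0.93 = $33.23
HPR = $33.23 / $81.09 = 0.4098

0.4098


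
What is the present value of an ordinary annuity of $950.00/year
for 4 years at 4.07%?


Formula: PV = PMT * (1 - (1+r)^(-n)) / r
Discount factor: (1 + 0.0407)^(-4) = 0.852507
Bracket: 1 - 0.852507 = 0.147493
PV = $950.00 * 0.147493 / 0.0407 = $3,442.72

$3,442.72


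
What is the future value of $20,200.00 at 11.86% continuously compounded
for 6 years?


Formula: FV = P * e^(r*t)
Exponent: r*t = 0.1186 * 6 = 0.7116
e^(0.7116) = 2.037248
FV = $20,200.00 * 2.037248 = $41,152.41

$41,152.41


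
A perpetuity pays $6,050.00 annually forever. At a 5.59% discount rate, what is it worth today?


Formula: PV = C / r
Substituting: PV = $6,050.00 / 0.0559
PV = $108,228.98

$108,228.98


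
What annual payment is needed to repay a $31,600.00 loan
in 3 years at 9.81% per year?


Formula: PMT = PV * r / (1 - (1+r)^(-n))
Denominator: 1 - (1 + 0.0981)^(-3) = 0.244779
Numerator: $31,600.00 * 0.0981 = 3099.96
PMT = 3099.96 / 0.244779 = $12,664.35

$12,664.35


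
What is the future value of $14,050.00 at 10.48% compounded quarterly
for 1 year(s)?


Formula: FV = P * (1 + r/m)^(m*t)
Period rate: r/m = 0.1048 / 4 = 0.0262
Total periods: m*t = 4 * 1 = 4
Growth factor: (1 + 0.0262)^4 = 1.108991
FV = $14,050.00 * 1.108991 = $15,581.32

$15,581.32


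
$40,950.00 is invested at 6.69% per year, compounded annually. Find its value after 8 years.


Formula: FV = P * (1 + r)^n
Substituting: FV = $40,950.00 * (1 + 0.0669)^8
Growth factor: (1.0669)^8 = 1.678764
FV = $40,950.00 * 1.678764 = $68,745.40

$68,745.40


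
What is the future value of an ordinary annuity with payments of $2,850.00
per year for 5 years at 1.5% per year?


Formula: FV = PMT * ((1+r)^n - 1) / r
Growth factor: (1 + 0.015)^5 = 1.077284
Numerator: 1.077284 - 1 = 0.077284
FV = $2,850.00 * 0.077284 / 0.015 = $14,683.96

$14,683.96


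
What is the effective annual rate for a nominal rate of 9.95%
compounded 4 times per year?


Formula: EAR = (1 + r/m)^m - 1
Period rate: r/m = 0.0995 / 4 = 0.024875
Compounding: (1 + 0.024875)^4 = 1.103275
EAR = 1.103275 - 1 = 0.103275

0.103275


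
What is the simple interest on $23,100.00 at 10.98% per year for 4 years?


Formula: I = P * r * t
Substituting: I = $23,100.00 * 0.1098 * 4
Step: I = $23,100.00 * 0.4392
I = $10,145.52

$10,145.52


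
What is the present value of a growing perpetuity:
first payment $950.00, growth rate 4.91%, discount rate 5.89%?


Formula: PV = C / (r - g)
Spread: r - g = 0.0589 - 0.0491 = 0.0098
Substituting: PV = $950.00 / 0.0098
PV = $96,938.78

$96,938.78


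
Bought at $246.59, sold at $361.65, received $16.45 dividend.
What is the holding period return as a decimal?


Formula: HPR = (P1 - P0 + D) / P0
Gain: $361.65 - $246.59 + $16.45 = $131.51
HPR = $131.51 / $246.59 = 0.5333

0.5333


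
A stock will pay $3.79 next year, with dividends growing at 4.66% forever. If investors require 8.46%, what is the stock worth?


Formula: P = D1 / (r - g)
Spread: r - g = 0.0846 - 0.0466 = 0.038
Substituting: P = $3.79 / 0.038
P = $99.74

$99.74


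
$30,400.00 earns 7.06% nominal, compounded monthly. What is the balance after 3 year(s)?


Formula: FV = P * (1 + r/m)^(m*t)
Period rate: r/m = 0.0706 / 12 = 0.005883
Total periods: m*t = 12 * 3 = 36
Growth factor: (1 + 0.005883)^36 = 1.235134
FV = $30,400.00 * 1.235134 = $37,548.07

$37,548.07


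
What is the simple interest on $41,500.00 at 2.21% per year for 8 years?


Formula: I = P * r * t
Substituting: I = $41,500.00 * 0.0221 * 8
Step: I = $41,500.00 * 0.1768
I = $7,337.20

$7,337.20


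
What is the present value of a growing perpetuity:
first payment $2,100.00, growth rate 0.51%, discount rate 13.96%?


Formula: PV = C / (r - g)
Spread: r - g = 0.1396 - 0.0051 = 0.1345
Substituting: PV = $2,100.00 / 0.1345
PV = $15,613.38

$15,613.38
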